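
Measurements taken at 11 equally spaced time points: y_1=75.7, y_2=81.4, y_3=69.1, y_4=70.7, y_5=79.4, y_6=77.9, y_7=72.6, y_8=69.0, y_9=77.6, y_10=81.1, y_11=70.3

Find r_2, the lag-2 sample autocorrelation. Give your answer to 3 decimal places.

Mean ȳ = (75.7 + 81.4 + 69.1 + 70.7 + 79.4 + 77.9 + 72.6 + 69.0 + 77.6 + 81.1 + 70.3)/11 = 74.9818
Numerator Σ_{t=1}^{9}(y_t−ȳ)(y_{t+2}−ȳ) = -153.2588
Denominator Σ(y_t−ȳ)² = 230.3364
r_2 = -153.2588 / 230.3364 = -0.665

-0.665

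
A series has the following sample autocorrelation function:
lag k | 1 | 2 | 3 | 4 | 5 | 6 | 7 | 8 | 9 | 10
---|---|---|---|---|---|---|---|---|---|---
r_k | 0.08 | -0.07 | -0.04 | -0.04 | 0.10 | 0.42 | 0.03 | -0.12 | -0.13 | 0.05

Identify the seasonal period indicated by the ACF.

The largest autocorrelation is r_6 = 0.42; the remaining lags stay at or below 0.10.
The dominant spike at lag 6 indicates a seasonal period of 6.

6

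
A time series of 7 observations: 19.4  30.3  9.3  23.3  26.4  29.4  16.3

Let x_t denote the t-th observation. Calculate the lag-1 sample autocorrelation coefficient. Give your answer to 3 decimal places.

-0.428

Mean x̄ = (19.4 + 30.3 + 9.3 + 23.3 + 26.4 + 29.4 + 16.3)/7 = 22.0571
Σ(x_t−x̄)(x_{t+1}−x̄) = (-21.9024) + (-105.1553) + (-15.8553) + (5.3976) + (31.8890) + (-42.2739) = -147.9004
Denominator Σ(x_t−x̄)² = 345.2171
r_1 = -147.9004 / 345.2171 = -0.428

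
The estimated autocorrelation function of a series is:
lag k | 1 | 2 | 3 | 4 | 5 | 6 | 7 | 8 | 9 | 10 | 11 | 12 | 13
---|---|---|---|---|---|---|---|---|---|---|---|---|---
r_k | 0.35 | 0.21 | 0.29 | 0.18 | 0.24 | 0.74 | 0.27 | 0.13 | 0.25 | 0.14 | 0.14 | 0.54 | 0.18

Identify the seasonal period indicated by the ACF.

6

The largest autocorrelation is r_6 = 0.74, with a weaker echo at lag 12 (0.54); the remaining lags stay at or below 0.35. The elevated value at lag 1 (0.35), dropping to 0.21 at lag 2, reflects decaying short-term dependence rather than seasonality.
The dominant spike at lag 6 indicates a seasonal period of 6.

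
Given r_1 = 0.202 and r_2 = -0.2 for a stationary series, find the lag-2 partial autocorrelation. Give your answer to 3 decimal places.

φ_{22} = (r_2 − r_1²) / (1 − r_1²)
r_1² = (0.202)² = 0.040804
Numerator = -0.2 − 0.0408 = -0.2408; denominator = 1 − 0.0408 = 0.9592
φ_{22} = -0.2408 / 0.9592 = -0.251

-0.251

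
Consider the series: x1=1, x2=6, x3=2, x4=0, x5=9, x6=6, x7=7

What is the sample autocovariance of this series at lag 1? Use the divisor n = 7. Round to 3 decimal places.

-1.067

Mean x̄ = (1 + 6 + 2 + 0 + 9 + 6 + 7)/7 = 4.4286
Deviations: -3.4286, 1.5714, -2.4286, -4.4286, 4.5714, 1.5714, 2.5714
Σ_{t=1}^{6}(x_t−x̄)(x_{t+1}−x̄) = -7.4694
γ_1 = -7.4694 / 7 = -1.067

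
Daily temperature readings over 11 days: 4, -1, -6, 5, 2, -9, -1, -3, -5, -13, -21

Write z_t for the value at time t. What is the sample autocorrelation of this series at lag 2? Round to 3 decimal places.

Mean z̄ = (4 − 1 − 6 + 5 + 2 − 9 − 1 − 3 − 5 − 13 − 21)/11 = -4.3636
Numerator Σ_{t=1}^{9}(z_t−z̄)(z_{t+2}−z̄) = -24.2645
Denominator Σ(z_t−z̄)² = 598.5455
r_2 = -24.2645 / 598.5455 = -0.041

-0.041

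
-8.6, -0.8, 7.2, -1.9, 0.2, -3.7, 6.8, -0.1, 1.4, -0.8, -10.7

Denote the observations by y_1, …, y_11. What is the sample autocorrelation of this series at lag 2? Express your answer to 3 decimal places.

Mean ȳ = (-8.6 − 0.8 + 7.2 − 1.9 + 0.2 − 3.7 + 6.8 − 0.1 + 1.4 − 0.8 − 10.7)/11 = -1.0000
Numerator Σ_{t=1}^{9}(y_t−ȳ)(y_{t+2}−ȳ) = -47.6800
Denominator Σ(y_t−ȳ)² = 296.1200
r_2 = -47.6800 / 296.1200 = -0.161

-0.161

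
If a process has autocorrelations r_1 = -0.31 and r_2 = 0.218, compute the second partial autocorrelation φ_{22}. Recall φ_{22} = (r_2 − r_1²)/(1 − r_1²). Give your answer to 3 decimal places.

0.135

φ_{22} = (r_2 − r_1²) / (1 − r_1²)
r_1² = (-0.31)² = 0.0961
Numerator = 0.218 − 0.0961 = 0.1219; denominator = 1 − 0.0961 = 0.9039
φ_{22} = 0.1219 / 0.9039 = 0.135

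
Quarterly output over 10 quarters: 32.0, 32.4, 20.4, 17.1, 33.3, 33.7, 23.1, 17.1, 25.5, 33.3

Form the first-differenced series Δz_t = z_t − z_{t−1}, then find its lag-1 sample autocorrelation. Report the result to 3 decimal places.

0.091

First differences Δz: 0.4, -12.0, -3.3, 16.2, 0.4, -10.6, -6.0, 8.4, 7.8
Mean of differences = 0.1444
Numerator Σ(Δz_t−Δz̄)(Δz_{t+1}−Δz̄) = 63.2758
Denominator Σ(Δz_t−Δz̄)² = 697.2222
r_1(Δz) = 63.2758 / 697.2222 = 0.091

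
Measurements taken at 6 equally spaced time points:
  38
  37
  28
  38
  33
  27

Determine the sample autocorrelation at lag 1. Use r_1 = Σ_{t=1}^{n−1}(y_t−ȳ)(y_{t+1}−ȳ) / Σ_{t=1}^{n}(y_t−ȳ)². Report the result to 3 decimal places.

Mean ȳ = (38 + 37 + 28 + 38 + 33 + 27)/6 = 33.5000
Deviations from mean: 4.5000, 3.5000, -5.5000, 4.5000, -0.5000, -6.5000
Σ(y_t−ȳ)(y_{t+1}−ȳ) = (15.7500) + (-19.2500) + (-24.7500) + (-2.2500) + (3.2500) = -27.2500
Denominator Σ(y_t−ȳ)² = 125.5000
r_1 = -27.2500 / 125.5000 = -0.217

-0.217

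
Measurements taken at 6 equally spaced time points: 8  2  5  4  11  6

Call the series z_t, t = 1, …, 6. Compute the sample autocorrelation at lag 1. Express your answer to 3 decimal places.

-0.240

Mean z̄ = (8 + 2 + 5 + 4 + 11 + 6)/6 = 6.0000
Deviations from mean: 2.0000, -4.0000, -1.0000, -2.0000, 5.0000, 0.0000
Numerator Σ_{t=1}^{5}(z_t−z̄)(z_{t+1}−z̄) = -12.0000
Denominator Σ(z_t−z̄)² = 50.0000
r_1 = -12.0000 / 50.0000 = -0.240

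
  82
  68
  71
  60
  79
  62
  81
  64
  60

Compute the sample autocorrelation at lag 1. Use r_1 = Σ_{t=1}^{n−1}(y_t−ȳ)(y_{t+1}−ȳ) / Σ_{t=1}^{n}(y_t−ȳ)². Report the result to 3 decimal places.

-0.452

Mean ȳ = (82 + 68 + 71 + 60 + 79 + 62 + 81 + 64 + 60)/9 = 69.6667
Numerator Σ_{t=1}^{8}(y_t−ȳ)(y_{t+1}−ȳ) = -293.7778
Denominator Σ(y_t−ȳ)² = 650.0000
r_1 = -293.7778 / 650.0000 = -0.452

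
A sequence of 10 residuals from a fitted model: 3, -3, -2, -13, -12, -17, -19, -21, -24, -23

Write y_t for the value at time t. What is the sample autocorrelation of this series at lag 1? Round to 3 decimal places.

0.657

Mean ȳ = (3 − 3 − 2 − 13 − 12 − 17 − 19 − 21 − 24 − 23)/10 = -13.1000
Numerator Σ_{t=1}^{9}(y_t−ȳ)(y_{t+1}−ȳ) = 535.2900
Denominator Σ(y_t−ȳ)² = 814.9000
r_1 = 535.2900 / 814.9000 = 0.657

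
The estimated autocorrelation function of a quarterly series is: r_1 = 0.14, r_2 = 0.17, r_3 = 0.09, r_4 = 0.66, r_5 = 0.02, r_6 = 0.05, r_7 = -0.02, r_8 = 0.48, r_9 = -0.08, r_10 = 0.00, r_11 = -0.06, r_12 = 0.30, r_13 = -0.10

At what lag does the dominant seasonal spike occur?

4

The largest autocorrelation is r_4 = 0.66, with weaker echoes at lags 8 (0.48) and 12 (0.30); the remaining lags stay at or below 0.17.
The dominant spike at lag 4 indicates a seasonal period of 4.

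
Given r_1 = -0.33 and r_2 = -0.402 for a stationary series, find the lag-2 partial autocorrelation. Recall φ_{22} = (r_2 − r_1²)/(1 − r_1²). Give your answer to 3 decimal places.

φ_{22} = (r_2 − r_1²) / (1 − r_1²)
r_1² = (-0.33)² = 0.1089
Numerator = -0.402 − 0.1089 = -0.5109; denominator = 1 − 0.1089 = 0.8911
φ_{22} = -0.5109 / 0.8911 = -0.573

-0.573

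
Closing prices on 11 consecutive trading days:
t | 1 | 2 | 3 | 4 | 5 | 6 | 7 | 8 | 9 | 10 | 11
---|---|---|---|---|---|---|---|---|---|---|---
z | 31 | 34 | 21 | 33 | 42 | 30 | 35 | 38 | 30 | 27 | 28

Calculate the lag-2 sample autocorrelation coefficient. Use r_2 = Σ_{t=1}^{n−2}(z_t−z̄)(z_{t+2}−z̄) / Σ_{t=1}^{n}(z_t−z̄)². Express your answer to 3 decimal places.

-0.337

Mean z̄ = (31 + 34 + 21 + 33 + 42 + 30 + 35 + 38 + 30 + 27 + 28)/11 = 31.7273
Numerator Σ_{t=1}^{9}(z_t−z̄)(z_{t+2}−z̄) = -107.7851
Denominator Σ(z_t−z̄)² = 320.1818
r_2 = -107.7851 / 320.1818 = -0.337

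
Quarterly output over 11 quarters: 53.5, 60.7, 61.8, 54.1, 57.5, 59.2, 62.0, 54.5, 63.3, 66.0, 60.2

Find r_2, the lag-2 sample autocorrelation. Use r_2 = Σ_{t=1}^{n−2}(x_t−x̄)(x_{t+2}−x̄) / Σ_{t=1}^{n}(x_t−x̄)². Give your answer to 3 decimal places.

Mean x̄ = (53.5 + 60.7 + 61.8 + 54.1 + 57.5 + 59.2 + 62.0 + 54.5 + 63.3 + 66.0 + 60.2)/11 = 59.3455
Numerator Σ_{t=1}^{9}(x_t−x̄)(x_{t+2}−x̄) = -47.7814
Denominator Σ(x_t−x̄)² = 164.1473
r_2 = -47.7814 / 164.1473 = -0.291

-0.291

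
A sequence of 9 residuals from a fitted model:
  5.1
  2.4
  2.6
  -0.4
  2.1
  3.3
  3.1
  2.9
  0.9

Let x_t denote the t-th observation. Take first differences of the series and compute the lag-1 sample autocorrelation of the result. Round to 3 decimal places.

First differences Δx: -2.7, 0.2, -3.0, 2.5, 1.2, -0.2, -0.2, -2.0
Mean of differences = -0.5250
Numerator Σ(Δx_t−Δx̄)(Δx_{t+1}−Δx̄) = -5.4531
Denominator Σ(Δx_t−Δx̄)² = 25.8950
r_1(Δx) = -5.4531 / 25.8950 = -0.211

-0.211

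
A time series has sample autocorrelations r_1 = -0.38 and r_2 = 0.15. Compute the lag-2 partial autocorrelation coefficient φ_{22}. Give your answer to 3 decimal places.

0.007

φ_{22} = (r_2 − r_1²) / (1 − r_1²)
r_1² = (-0.38)² = 0.1444
Numerator = 0.15 − 0.1444 = 0.0056; denominator = 1 − 0.1444 = 0.8556
φ_{22} = 0.0056 / 0.8556 = 0.007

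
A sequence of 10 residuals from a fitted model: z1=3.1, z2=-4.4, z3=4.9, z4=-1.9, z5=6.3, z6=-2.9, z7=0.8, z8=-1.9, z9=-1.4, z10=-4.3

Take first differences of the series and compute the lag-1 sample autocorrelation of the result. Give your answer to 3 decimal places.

First differences Δz: -7.5, 9.3, -6.8, 8.2, -9.2, 3.7, -2.7, 0.5, -2.9
Mean of differences = -0.8222
Numerator Σ(Δz_t−Δz̄)(Δz_{t+1}−Δz̄) = -309.2294
Denominator Σ(Δz_t−Δz̄)² = 364.4156
r_1(Δz) = -309.2294 / 364.4156 = -0.849

-0.849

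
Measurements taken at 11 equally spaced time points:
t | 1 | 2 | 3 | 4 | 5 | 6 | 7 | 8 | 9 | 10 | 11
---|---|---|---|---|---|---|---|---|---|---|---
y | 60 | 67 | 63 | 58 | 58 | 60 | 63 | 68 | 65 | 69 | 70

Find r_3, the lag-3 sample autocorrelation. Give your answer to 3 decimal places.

Mean ȳ = (60 + 67 + 63 + 58 + 58 + 60 + 63 + 68 + 65 + 69 + 70)/11 = 63.7273
Numerator Σ_{t=1}^{8}(y_t−ȳ)(y_{t+3}−ȳ) = 3.2314
Denominator Σ(y_t−ȳ)² = 192.1818
r_3 = 3.2314 / 192.1818 = 0.017

0.017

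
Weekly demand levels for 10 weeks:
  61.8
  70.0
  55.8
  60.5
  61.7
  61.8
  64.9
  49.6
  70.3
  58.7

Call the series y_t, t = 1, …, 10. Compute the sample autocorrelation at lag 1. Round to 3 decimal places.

-0.607

Mean ȳ = (61.8 + 70.0 + 55.8 + 60.5 + 61.7 + 61.8 + 64.9 + 49.6 + 70.3 + 58.7)/10 = 61.5100
Numerator Σ_{t=1}^{9}(y_t−ȳ)(y_{t+1}−ȳ) = -209.1661
Denominator Σ(y_t−ȳ)² = 344.4090
r_1 = -209.1661 / 344.4090 = -0.607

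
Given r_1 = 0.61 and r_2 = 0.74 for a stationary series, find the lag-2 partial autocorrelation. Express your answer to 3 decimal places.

φ_{22} = (r_2 − r_1²) / (1 − r_1²)
r_1² = (0.61)² = 0.3721
Numerator = 0.74 − 0.3721 = 0.3679; denominator = 1 − 0.3721 = 0.6279
φ_{22} = 0.3679 / 0.6279 = 0.586

0.586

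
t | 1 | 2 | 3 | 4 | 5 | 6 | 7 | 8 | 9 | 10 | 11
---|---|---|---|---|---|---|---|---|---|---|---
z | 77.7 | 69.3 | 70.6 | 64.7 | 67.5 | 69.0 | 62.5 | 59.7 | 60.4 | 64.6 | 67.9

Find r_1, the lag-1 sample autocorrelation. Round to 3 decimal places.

Mean z̄ = (77.7 + 69.3 + 70.6 + 64.7 + 67.5 + 69.0 + 62.5 + 59.7 + 60.4 + 64.6 + 67.9)/11 = 66.7182
Numerator Σ_{t=1}^{10}(z_t−z̄)(z_{t+1}−z̄) = 105.9479
Denominator Σ(z_t−z̄)² = 265.0764
r_1 = 105.9479 / 265.0764 = 0.400

0.400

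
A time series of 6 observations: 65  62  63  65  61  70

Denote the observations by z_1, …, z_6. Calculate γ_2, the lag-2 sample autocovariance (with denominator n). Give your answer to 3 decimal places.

0.963

Mean z̄ = (65 + 62 + 63 + 65 + 61 + 70)/6 = 64.3333
Σ_{t=1}^{4}(z_t−z̄)(z_{t+2}−z̄) = 5.7778
γ_2 = 5.7778 / 6 = 0.963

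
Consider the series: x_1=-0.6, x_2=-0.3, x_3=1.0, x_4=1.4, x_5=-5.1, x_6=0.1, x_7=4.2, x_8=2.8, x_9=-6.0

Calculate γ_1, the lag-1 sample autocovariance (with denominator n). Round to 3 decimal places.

-1.103

Mean x̄ = (-0.6 − 0.3 + 1.0 + 1.4 − 5.1 + 0.1 + 4.2 + 2.8 − 6.0)/9 = -0.2778
Σ_{t=1}^{8}(x_t−x̄)(x_{t+1}−x̄) = -9.9283
γ_1 = -9.9283 / 9 = -1.103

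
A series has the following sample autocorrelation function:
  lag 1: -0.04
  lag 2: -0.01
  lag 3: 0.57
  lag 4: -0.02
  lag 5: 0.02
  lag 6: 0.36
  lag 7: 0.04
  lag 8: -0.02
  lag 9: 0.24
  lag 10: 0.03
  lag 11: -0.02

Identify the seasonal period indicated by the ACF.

3

The largest autocorrelation is r_3 = 0.57, with weaker echoes at lags 6 (0.36) and 9 (0.24); the remaining lags stay at or below 0.04.
The dominant spike at lag 3 indicates a seasonal period of 3.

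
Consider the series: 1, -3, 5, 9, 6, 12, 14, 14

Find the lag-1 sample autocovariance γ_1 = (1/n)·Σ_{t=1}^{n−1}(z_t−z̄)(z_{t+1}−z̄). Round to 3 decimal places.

Mean z̄ = (1 − 3 + 5 + 9 + 6 + 12 + 14 + 14)/8 = 7.2500
Deviations: -6.2500, -10.2500, -2.2500, 1.7500, -1.2500, 4.7500, 6.7500, 6.7500
Σ_{t=1}^{7}(z_t−z̄)(z_{t+1}−z̄) = 152.6875
γ_1 = 152.6875 / 8 = 19.086

19.086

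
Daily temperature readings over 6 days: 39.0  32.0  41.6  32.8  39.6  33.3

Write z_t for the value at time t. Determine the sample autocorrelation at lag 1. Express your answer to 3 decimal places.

-0.866

Mean z̄ = (39.0 + 32.0 + 41.6 + 32.8 + 39.6 + 33.3)/6 = 36.3833
Deviations from mean: 2.6167, -4.3833, 5.2167, -3.5833, 3.2167, -3.0833
Numerator Σ_{t=1}^{5}(z_t−z̄)(z_{t+1}−z̄) = -74.4736
Denominator Σ(z_t−z̄)² = 85.9683
r_1 = -74.4736 / 85.9683 = -0.866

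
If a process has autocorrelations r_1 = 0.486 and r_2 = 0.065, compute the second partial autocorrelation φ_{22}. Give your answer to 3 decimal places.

φ_{22} = (r_2 − r_1²) / (1 − r_1²)
r_1² = (0.486)² = 0.236196
Numerator = 0.065 − 0.2362 = -0.1712; denominator = 1 − 0.2362 = 0.7638
φ_{22} = -0.1712 / 0.7638 = -0.224

-0.224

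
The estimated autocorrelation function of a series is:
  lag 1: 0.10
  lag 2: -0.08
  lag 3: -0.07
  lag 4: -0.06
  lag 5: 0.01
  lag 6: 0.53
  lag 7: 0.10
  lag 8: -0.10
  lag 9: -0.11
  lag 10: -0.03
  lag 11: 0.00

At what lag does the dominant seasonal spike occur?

6

The largest autocorrelation is r_6 = 0.53; the remaining lags stay at or below 0.10.
The dominant spike at lag 6 indicates a seasonal period of 6.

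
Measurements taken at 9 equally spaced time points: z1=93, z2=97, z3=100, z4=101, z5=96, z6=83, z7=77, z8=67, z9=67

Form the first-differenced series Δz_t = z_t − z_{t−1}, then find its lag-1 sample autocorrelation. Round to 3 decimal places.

First differences Δz: 4, 3, 1, -5, -13, -6, -10, 0
Mean of differences = -3.2500
Numerator Σ(Δz_t−Δz̄)(Δz_{t+1}−Δz̄) = 104.9375
Denominator Σ(Δz_t−Δz̄)² = 271.5000
r_1(Δz) = 104.9375 / 271.5000 = 0.387

0.387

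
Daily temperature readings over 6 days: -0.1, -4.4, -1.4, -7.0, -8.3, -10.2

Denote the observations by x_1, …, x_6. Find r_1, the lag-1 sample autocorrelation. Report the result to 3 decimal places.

0.270

Mean x̄ = (-0.1 − 4.4 − 1.4 − 7.0 − 8.3 − 10.2)/6 = -5.2333
Deviations from mean: 5.1333, 0.8333, 3.8333, -1.7667, -3.0667, -4.9667
Σ(x_t−x̄)(x_{t+1}−x̄) = (4.2778) + (3.1944) + (-6.7722) + (5.4178) + (15.2311) = 21.3489
Denominator Σ(x_t−x̄)² = 78.9333
r_1 = 21.3489 / 78.9333 = 0.270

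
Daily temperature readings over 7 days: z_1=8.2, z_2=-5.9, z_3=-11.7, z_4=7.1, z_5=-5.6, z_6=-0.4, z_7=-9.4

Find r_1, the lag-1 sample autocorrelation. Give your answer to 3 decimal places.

Mean z̄ = (8.2 − 5.9 − 11.7 + 7.1 − 5.6 − 0.4 − 9.4)/7 = -2.5286
Deviations from mean: 10.7286, -3.3714, -9.1714, 9.6286, -3.0714, 2.1286, -6.8714
Numerator Σ_{t=1}^{6}(z_t−z̄)(z_{t+1}−z̄) = -144.2951
Denominator Σ(z_t−z̄)² = 364.4743
r_1 = -144.2951 / 364.4743 = -0.396

-0.396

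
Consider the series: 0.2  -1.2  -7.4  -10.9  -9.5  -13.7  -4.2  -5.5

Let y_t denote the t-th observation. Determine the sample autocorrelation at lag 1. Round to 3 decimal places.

0.343

Mean ȳ = (0.2 − 1.2 − 7.4 − 10.9 − 9.5 − 13.7 − 4.2 − 5.5)/8 = -6.5250
Deviations from mean: 6.7250, 5.3250, -0.8750, -4.3750, -2.9750, -7.1750, 2.3250, 1.0250
Numerator Σ_{t=1}^{7}(y_t−ȳ)(y_{t+1}−ȳ) = 55.0419
Denominator Σ(y_t−ȳ)² = 160.2750
r_1 = 55.0419 / 160.2750 = 0.343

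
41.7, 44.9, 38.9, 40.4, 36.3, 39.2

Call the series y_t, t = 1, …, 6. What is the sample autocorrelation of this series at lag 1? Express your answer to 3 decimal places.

0.090

Mean ȳ = (41.7 + 44.9 + 38.9 + 40.4 + 36.3 + 39.2)/6 = 40.2333
Deviations from mean: 1.4667, 4.6667, -1.3333, 0.1667, -3.9333, -1.0333
Numerator Σ_{t=1}^{5}(y_t−ȳ)(y_{t+1}−ȳ) = 3.8089
Denominator Σ(y_t−ȳ)² = 42.2733
r_1 = 3.8089 / 42.2733 = 0.090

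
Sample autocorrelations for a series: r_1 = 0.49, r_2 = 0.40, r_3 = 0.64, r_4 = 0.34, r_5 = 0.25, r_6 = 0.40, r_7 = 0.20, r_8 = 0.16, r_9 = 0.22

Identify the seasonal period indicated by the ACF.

The largest autocorrelation is r_3 = 0.64; the remaining lags stay at or below 0.49. The elevated value at lag 1 (0.49), dropping to 0.40 at lag 2, reflects decaying short-term dependence rather than seasonality.
The dominant spike at lag 3 indicates a seasonal period of 3.

3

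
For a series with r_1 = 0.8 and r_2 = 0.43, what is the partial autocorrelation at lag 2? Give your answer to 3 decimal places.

-0.583

φ_{22} = (r_2 − r_1²) / (1 − r_1²)
r_1² = (0.8)² = 0.64
Numerator = 0.43 − 0.6400 = -0.2100; denominator = 1 − 0.6400 = 0.3600
φ_{22} = -0.2100 / 0.3600 = -0.583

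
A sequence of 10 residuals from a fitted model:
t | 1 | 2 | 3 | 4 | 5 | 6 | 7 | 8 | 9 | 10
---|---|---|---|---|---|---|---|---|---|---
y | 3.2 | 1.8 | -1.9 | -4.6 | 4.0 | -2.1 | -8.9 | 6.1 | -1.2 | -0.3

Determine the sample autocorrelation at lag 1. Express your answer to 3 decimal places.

-0.349

Mean ȳ = (3.2 + 1.8 − 1.9 − 4.6 + 4.0 − 2.1 − 8.9 + 6.1 − 1.2 − 0.3)/10 = -0.3900
Numerator Σ_{t=1}^{9}(y_t−ȳ)(y_{t+1}−ȳ) = -61.0841
Denominator Σ(y_t−ȳ)² = 175.0890
r_1 = -61.0841 / 175.0890 = -0.349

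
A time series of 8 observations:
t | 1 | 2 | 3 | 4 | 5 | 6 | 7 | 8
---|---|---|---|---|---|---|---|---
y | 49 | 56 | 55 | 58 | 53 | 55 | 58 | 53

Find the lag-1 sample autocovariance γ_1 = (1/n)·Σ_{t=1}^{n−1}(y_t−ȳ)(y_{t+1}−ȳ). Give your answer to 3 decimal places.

-2.033

Mean ȳ = (49 + 56 + 55 + 58 + 53 + 55 + 58 + 53)/8 = 54.6250
Deviations: -5.6250, 1.3750, 0.3750, 3.3750, -1.6250, 0.3750, 3.3750, -1.6250
Σ_{t=1}^{7}(y_t−ȳ)(y_{t+1}−ȳ) = -16.2656
γ_1 = -16.2656 / 8 = -2.033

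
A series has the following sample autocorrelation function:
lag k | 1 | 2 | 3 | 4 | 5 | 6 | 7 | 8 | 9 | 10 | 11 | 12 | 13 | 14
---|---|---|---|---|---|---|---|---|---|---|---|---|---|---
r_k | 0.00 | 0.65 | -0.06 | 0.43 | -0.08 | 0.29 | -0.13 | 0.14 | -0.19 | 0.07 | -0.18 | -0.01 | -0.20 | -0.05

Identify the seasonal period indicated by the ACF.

The largest autocorrelation is r_2 = 0.65, with weaker echoes at lags 4 (0.43) and 6 (0.29); the remaining lags stay at or below 0.14.
The dominant spike at lag 2 indicates a seasonal period of 2.

2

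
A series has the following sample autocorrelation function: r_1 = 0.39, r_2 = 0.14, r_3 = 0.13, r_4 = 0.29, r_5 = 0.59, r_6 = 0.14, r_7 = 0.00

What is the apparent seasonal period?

5

The largest autocorrelation is r_5 = 0.59; the remaining lags stay at or below 0.39. The elevated value at lag 1 (0.39), dropping to 0.14 at lag 2, reflects decaying short-term dependence rather than seasonality.
The dominant spike at lag 5 indicates a seasonal period of 5.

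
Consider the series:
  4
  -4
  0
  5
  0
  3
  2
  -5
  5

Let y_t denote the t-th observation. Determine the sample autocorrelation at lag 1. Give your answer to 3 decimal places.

Mean ȳ = (4 − 4 + 0 + 5 + 0 + 3 + 2 − 5 + 5)/9 = 1.1111
Numerator Σ_{t=1}^{8}(y_t−ȳ)(y_{t+1}−ȳ) = -47.3457
Denominator Σ(y_t−ȳ)² = 108.8889
r_1 = -47.3457 / 108.8889 = -0.435

-0.435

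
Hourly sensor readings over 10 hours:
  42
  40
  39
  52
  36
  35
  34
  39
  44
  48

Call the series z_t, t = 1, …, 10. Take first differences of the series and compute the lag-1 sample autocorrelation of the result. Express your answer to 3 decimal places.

First differences Δz: -2, -1, 13, -16, -1, -1, 5, 5, 4
Mean of differences = 0.6667
Numerator Σ(Δz_t−Δz̄)(Δz_{t+1}−Δz̄) = -165.1111
Denominator Σ(Δz_t−Δz̄)² = 494.0000
r_1(Δz) = -165.1111 / 494.0000 = -0.334

-0.334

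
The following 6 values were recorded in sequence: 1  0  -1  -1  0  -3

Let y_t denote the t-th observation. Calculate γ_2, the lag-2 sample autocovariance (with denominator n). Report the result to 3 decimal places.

-0.037

Mean ȳ = (1 + 0 − 1 − 1 + 0 − 3)/6 = -0.6667
Deviations: 1.6667, 0.6667, -0.3333, -0.3333, 0.6667, -2.3333
Σ_{t=1}^{4}(y_t−ȳ)(y_{t+2}−ȳ) = -0.2222
γ_2 = -0.2222 / 6 = -0.037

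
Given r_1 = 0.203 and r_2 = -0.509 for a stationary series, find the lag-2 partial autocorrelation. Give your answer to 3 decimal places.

φ_{22} = (r_2 − r_1²) / (1 − r_1²)
r_1² = (0.203)² = 0.041209
Numerator = -0.509 − 0.0412 = -0.5502; denominator = 1 − 0.0412 = 0.9588
φ_{22} = -0.5502 / 0.9588 = -0.574

-0.574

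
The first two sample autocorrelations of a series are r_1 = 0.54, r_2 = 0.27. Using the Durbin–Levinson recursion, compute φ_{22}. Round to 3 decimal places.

φ_{22} = (r_2 − r_1²) / (1 − r_1²)
r_1² = (0.54)² = 0.2916
Numerator = 0.27 − 0.2916 = -0.0216; denominator = 1 − 0.2916 = 0.7084
φ_{22} = -0.0216 / 0.7084 = -0.030

-0.030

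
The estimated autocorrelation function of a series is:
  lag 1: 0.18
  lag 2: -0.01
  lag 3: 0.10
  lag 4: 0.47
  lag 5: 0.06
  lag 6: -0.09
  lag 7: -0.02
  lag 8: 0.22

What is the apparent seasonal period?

4

The largest autocorrelation is r_4 = 0.47, with a weaker echo at lag 8 (0.22); the remaining lags stay at or below 0.18.
The dominant spike at lag 4 indicates a seasonal period of 4.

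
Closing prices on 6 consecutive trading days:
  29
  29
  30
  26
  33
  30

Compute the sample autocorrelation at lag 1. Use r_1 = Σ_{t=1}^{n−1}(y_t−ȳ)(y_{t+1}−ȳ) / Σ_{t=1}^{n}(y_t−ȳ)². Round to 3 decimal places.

Mean ȳ = (29 + 29 + 30 + 26 + 33 + 30)/6 = 29.5000
Deviations from mean: -0.5000, -0.5000, 0.5000, -3.5000, 3.5000, 0.5000
Σ(y_t−ȳ)(y_{t+1}−ȳ) = (0.2500) + (-0.2500) + (-1.7500) + (-12.2500) + (1.7500) = -12.2500
Denominator Σ(y_t−ȳ)² = 25.5000
r_1 = -12.2500 / 25.5000 = -0.480

-0.480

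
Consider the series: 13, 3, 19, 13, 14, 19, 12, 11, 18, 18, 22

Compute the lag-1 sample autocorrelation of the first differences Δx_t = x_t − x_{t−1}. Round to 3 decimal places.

-0.584

First differences Δx: -10, 16, -6, 1, 5, -7, -1, 7, 0, 4
Mean of differences = 0.9000
Numerator Σ(Δx_t−Δx̄)(Δx_{t+1}−Δx̄) = -306.3100
Denominator Σ(Δx_t−Δx̄)² = 524.9000
r_1(Δx) = -306.3100 / 524.9000 = -0.584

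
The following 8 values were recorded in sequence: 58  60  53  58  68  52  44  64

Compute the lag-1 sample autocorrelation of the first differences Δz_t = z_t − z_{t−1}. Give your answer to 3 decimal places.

First differences Δz: 2, -7, 5, 10, -16, -8, 20
Mean of differences = 0.8571
Numerator Σ(Δz_t−Δz̄)(Δz_{t+1}−Δz̄) = -178.0204
Denominator Σ(Δz_t−Δz̄)² = 892.8571
r_1(Δz) = -178.0204 / 892.8571 = -0.199

-0.199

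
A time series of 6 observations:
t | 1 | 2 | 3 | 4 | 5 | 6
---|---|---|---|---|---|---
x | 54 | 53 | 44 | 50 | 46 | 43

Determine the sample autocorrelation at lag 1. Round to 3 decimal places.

Mean x̄ = (54 + 53 + 44 + 50 + 46 + 43)/6 = 48.3333
Deviations from mean: 5.6667, 4.6667, -4.3333, 1.6667, -2.3333, -5.3333
Numerator Σ_{t=1}^{5}(x_t−x̄)(x_{t+1}−x̄) = 7.5556
Denominator Σ(x_t−x̄)² = 109.3333
r_1 = 7.5556 / 109.3333 = 0.069

0.069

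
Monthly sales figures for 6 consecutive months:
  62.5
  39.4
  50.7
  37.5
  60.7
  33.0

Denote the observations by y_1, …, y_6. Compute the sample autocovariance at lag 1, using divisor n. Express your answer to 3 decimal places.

Mean ȳ = (62.5 + 39.4 + 50.7 + 37.5 + 60.7 + 33.0)/6 = 47.3000
Σ_{t=1}^{5}(y_t−ȳ)(y_{t+1}−ȳ) = -503.2000
γ_1 = -503.2000 / 6 = -83.867

-83.867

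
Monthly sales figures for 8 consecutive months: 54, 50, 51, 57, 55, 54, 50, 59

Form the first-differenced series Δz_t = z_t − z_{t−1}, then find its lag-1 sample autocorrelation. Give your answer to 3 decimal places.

-0.268

First differences Δz: -4, 1, 6, -2, -1, -4, 9
Mean of differences = 0.7143
Numerator Σ(Δz_t−Δz̄)(Δz_{t+1}−Δz̄) = -40.5102
Denominator Σ(Δz_t−Δz̄)² = 151.4286
r_1(Δz) = -40.5102 / 151.4286 = -0.268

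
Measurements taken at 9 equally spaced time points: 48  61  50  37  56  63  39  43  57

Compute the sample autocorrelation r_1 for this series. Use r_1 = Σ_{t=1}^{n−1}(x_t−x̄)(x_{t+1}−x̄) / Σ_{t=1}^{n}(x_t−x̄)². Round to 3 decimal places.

-0.191

Mean x̄ = (48 + 61 + 50 + 37 + 56 + 63 + 39 + 43 + 57)/9 = 50.4444
Numerator Σ_{t=1}^{8}(x_t−x̄)(x_{t+1}−x̄) = -136.7531
Denominator Σ(x_t−x̄)² = 716.2222
r_1 = -136.7531 / 716.2222 = -0.191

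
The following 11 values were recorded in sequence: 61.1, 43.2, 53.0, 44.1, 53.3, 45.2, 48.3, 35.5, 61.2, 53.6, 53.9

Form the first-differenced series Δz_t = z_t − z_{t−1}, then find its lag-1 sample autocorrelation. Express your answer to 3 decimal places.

-0.655

First differences Δz: -17.9, 9.8, -8.9, 9.2, -8.1, 3.1, -12.8, 25.7, -7.6, 0.3
Mean of differences = -0.7200
Numerator Σ(Δz_t−Δz̄)(Δz_{t+1}−Δz̄) = -1003.4204
Denominator Σ(Δz_t−Δz̄)² = 1532.5160
r_1(Δz) = -1003.4204 / 1532.5160 = -0.655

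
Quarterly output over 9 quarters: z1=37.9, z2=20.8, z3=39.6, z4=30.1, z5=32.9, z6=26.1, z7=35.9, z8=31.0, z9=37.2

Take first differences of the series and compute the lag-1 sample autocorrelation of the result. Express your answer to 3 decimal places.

-0.727

First differences Δz: -17.1, 18.8, -9.5, 2.8, -6.8, 9.8, -4.9, 6.2
Mean of differences = -0.0875
Numerator Σ(Δz_t−Δz̄)(Δz_{t+1}−Δz̄) = -689.8752
Denominator Σ(Δz_t−Δz̄)² = 948.6088
r_1(Δz) = -689.8752 / 948.6088 = -0.727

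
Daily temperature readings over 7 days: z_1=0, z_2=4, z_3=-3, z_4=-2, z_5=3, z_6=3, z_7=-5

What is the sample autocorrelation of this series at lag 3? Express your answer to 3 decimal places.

0.181

Mean z̄ = (0 + 4 − 3 − 2 + 3 + 3 − 5)/7 = 0.0000
Deviations from mean: 0.0000, 4.0000, -3.0000, -2.0000, 3.0000, 3.0000, -5.0000
Σ(z_t−z̄)(z_{t+3}−z̄) = (0.0000) + (12.0000) + (-9.0000) + (10.0000) = 13.0000
Denominator Σ(z_t−z̄)² = 72.0000
r_3 = 13.0000 / 72.0000 = 0.181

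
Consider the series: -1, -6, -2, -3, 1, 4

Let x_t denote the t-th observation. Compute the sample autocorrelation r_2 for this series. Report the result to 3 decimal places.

Mean x̄ = (-1 − 6 − 2 − 3 + 1 + 4)/6 = -1.1667
Deviations from mean: 0.1667, -4.8333, -0.8333, -1.8333, 2.1667, 5.1667
Σ(x_t−x̄)(x_{t+2}−x̄) = (-0.1389) + (8.8611) + (-1.8056) + (-9.4722) = -2.5556
Denominator Σ(x_t−x̄)² = 58.8333
r_2 = -2.5556 / 58.8333 = -0.043

-0.043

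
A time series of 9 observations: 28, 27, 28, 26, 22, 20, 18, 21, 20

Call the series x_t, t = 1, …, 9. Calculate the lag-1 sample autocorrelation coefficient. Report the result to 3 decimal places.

0.701

Mean x̄ = (28 + 27 + 28 + 26 + 22 + 20 + 18 + 21 + 20)/9 = 23.3333
Numerator Σ_{t=1}^{8}(x_t−x̄)(x_{t+1}−x̄) = 85.5556
Denominator Σ(x_t−x̄)² = 122.0000
r_1 = 85.5556 / 122.0000 = 0.701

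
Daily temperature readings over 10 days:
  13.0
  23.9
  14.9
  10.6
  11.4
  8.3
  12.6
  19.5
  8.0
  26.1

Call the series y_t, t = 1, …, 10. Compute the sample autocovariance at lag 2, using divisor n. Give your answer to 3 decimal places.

3.390

Mean ȳ = (13.0 + 23.9 + 14.9 + 10.6 + 11.4 + 8.3 + 12.6 + 19.5 + 8.0 + 26.1)/10 = 14.8300
Σ_{t=1}^{8}(y_t−ȳ)(y_{t+2}−ȳ) = 33.9032
γ_2 = 33.9032 / 10 = 3.390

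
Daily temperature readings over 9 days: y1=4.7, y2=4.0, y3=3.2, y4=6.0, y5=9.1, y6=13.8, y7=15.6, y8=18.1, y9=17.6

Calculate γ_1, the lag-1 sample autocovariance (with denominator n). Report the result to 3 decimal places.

25.352

Mean ȳ = (4.7 + 4.0 + 3.2 + 6.0 + 9.1 + 13.8 + 15.6 + 18.1 + 17.6)/9 = 10.2333
Σ_{t=1}^{8}(y_t−ȳ)(y_{t+1}−ȳ) = 228.1722
γ_1 = 228.1722 / 9 = 25.352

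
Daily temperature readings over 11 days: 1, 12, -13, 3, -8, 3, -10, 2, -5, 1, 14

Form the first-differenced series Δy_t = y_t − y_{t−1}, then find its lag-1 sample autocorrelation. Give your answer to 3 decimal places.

-0.728

First differences Δy: 11, -25, 16, -11, 11, -13, 12, -7, 6, 13
Mean of differences = 1.3000
Numerator Σ(Δy_t−Δȳ)(Δy_{t+1}−Δȳ) = -1306.3900
Denominator Σ(Δy_t−Δȳ)² = 1794.1000
r_1(Δy) = -1306.3900 / 1794.1000 = -0.728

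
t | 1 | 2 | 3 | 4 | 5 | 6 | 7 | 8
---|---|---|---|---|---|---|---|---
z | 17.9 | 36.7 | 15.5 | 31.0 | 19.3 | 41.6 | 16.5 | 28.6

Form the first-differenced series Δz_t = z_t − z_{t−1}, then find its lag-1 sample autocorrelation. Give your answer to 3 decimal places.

First differences Δz: 18.8, -21.2, 15.5, -11.7, 22.3, -25.1, 12.1
Mean of differences = 1.5286
Numerator Σ(Δz_t−Δz̄)(Δz_{t+1}−Δz̄) = -2004.3194
Denominator Σ(Δz_t−Δz̄)² = 2437.3743
r_1(Δz) = -2004.3194 / 2437.3743 = -0.822

-0.822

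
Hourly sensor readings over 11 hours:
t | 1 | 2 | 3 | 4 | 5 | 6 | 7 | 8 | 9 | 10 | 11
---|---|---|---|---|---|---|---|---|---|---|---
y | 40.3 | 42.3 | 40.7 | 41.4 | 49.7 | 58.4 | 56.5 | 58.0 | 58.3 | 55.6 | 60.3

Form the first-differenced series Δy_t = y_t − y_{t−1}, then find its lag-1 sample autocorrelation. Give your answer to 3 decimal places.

First differences Δy: 2.0, -1.6, 0.7, 8.3, 8.7, -1.9, 1.5, 0.3, -2.7, 4.7
Mean of differences = 2.0000
Numerator Σ(Δy_t−Δȳ)(Δy_{t+1}−Δȳ) = 10.6700
Denominator Σ(Δy_t−Δȳ)² = 146.9600
r_1(Δy) = 10.6700 / 146.9600 = 0.073

0.073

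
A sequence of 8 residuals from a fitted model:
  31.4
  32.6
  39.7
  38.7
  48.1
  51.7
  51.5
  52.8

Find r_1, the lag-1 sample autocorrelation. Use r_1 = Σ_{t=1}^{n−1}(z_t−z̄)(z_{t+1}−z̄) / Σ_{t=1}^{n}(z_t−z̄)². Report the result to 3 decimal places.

0.642

Mean z̄ = (31.4 + 32.6 + 39.7 + 38.7 + 48.1 + 51.7 + 51.5 + 52.8)/8 = 43.3125
Deviations from mean: -11.9125, -10.7125, -3.6125, -4.6125, 4.7875, 8.3875, 8.1875, 9.4875
Numerator Σ_{t=1}^{7}(z_t−z̄)(z_{t+1}−z̄) = 347.3986
Denominator Σ(z_t−z̄)² = 541.3088
r_1 = 347.3986 / 541.3088 = 0.642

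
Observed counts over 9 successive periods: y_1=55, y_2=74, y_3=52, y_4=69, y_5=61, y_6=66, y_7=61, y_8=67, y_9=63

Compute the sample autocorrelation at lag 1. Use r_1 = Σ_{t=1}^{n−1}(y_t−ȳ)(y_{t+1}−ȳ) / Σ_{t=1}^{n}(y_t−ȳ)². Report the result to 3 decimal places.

-0.822

Mean ȳ = (55 + 74 + 52 + 69 + 61 + 66 + 61 + 67 + 63)/9 = 63.1111
Numerator Σ_{t=1}^{8}(y_t−ȳ)(y_{t+1}−ȳ) = -308.0123
Denominator Σ(y_t−ȳ)² = 374.8889
r_1 = -308.0123 / 374.8889 = -0.822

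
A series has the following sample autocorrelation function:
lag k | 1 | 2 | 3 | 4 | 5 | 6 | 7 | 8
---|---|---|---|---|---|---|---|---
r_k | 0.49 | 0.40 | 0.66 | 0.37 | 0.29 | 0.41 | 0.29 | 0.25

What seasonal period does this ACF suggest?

The largest autocorrelation is r_3 = 0.66; the remaining lags stay at or below 0.49. The elevated value at lag 1 (0.49), dropping to 0.40 at lag 2, reflects decaying short-term dependence rather than seasonality.
The dominant spike at lag 3 indicates a seasonal period of 3.

3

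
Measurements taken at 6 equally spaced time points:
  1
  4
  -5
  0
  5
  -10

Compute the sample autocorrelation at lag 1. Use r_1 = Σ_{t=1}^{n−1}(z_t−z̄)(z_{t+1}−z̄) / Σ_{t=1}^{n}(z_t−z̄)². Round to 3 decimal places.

-0.389

Mean z̄ = (1 + 4 − 5 + 0 + 5 − 10)/6 = -0.8333
Σ(z_t−z̄)(z_{t+1}−z̄) = (8.8611) + (-20.1389) + (-3.4722) + (4.8611) + (-53.4722) = -63.3611
Denominator Σ(z_t−z̄)² = 162.8333
r_1 = -63.3611 / 162.8333 = -0.389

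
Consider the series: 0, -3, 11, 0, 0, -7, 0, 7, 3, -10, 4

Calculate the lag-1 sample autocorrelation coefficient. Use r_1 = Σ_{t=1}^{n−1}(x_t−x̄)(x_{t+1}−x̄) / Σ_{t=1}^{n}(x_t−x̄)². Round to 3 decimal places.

Mean x̄ = (0 − 3 + 11 + 0 + 0 − 7 + 0 + 7 + 3 − 10 + 4)/11 = 0.4545
Numerator Σ_{t=1}^{10}(x_t−x̄)(x_{t+1}−x̄) = -82.6612
Denominator Σ(x_t−x̄)² = 350.7273
r_1 = -82.6612 / 350.7273 = -0.236

-0.236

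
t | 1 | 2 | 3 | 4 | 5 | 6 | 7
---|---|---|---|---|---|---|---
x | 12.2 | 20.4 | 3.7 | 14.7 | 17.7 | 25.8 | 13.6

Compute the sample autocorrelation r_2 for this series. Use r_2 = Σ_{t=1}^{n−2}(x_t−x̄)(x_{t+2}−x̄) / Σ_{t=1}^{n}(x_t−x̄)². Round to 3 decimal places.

-0.014

Mean x̄ = (12.2 + 20.4 + 3.7 + 14.7 + 17.7 + 25.8 + 13.6)/7 = 15.4429
Deviations from mean: -3.2429, 4.9571, -11.7429, -0.7429, 2.2571, 10.3571, -1.8429
Σ(x_t−x̄)(x_{t+2}−x̄) = (38.0804) + (-3.6824) + (-26.5053) + (-7.6939) + (-4.1596) = -3.9608
Denominator Σ(x_t−x̄)² = 289.2971
r_2 = -3.9608 / 289.2971 = -0.014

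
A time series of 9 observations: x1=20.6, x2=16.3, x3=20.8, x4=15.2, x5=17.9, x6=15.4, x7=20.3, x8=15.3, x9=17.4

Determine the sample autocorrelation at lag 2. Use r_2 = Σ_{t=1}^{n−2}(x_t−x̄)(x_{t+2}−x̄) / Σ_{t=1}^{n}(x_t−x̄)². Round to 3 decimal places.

0.546

Mean x̄ = (20.6 + 16.3 + 20.8 + 15.2 + 17.9 + 15.4 + 20.3 + 15.3 + 17.4)/9 = 17.6889
Σ(x_t−x̄)(x_{t+2}−x̄) = (9.0568) + (3.4568) + (0.6568) + (5.6968) + (0.5512) + (5.4679) + (-0.7543) = 24.1320
Denominator Σ(x_t−x̄)² = 44.1689
r_2 = 24.1320 / 44.1689 = 0.546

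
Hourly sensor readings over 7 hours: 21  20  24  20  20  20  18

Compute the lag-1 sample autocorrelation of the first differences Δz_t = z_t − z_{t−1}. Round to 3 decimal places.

-0.570

First differences Δz: -1, 4, -4, 0, 0, -2
Mean of differences = -0.5000
Numerator Σ(Δz_t−Δz̄)(Δz_{t+1}−Δz̄) = -20.2500
Denominator Σ(Δz_t−Δz̄)² = 35.5000
r_1(Δz) = -20.2500 / 35.5000 = -0.570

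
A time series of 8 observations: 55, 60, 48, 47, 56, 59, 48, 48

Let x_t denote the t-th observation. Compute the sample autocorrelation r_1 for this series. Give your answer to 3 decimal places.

Mean x̄ = (55 + 60 + 48 + 47 + 56 + 59 + 48 + 48)/8 = 52.6250
Σ(x_t−x̄)(x_{t+1}−x̄) = (17.5156) + (-34.1094) + (26.0156) + (-18.9844) + (21.5156) + (-29.4844) + (21.3906) = 3.8594
Denominator Σ(x_t−x̄)² = 207.8750
r_1 = 3.8594 / 207.8750 = 0.019

0.019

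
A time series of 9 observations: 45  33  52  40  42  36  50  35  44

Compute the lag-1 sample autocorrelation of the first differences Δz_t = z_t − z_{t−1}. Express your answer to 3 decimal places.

-0.773

First differences Δz: -12, 19, -12, 2, -6, 14, -15, 9
Mean of differences = -0.1250
Numerator Σ(Δz_t−Δz̄)(Δz_{t+1}−Δz̄) = -920.7656
Denominator Σ(Δz_t−Δz̄)² = 1190.8750
r_1(Δz) = -920.7656 / 1190.8750 = -0.773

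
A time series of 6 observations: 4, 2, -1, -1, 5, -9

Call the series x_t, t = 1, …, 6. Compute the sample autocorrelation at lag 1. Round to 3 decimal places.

-0.336

Mean x̄ = (4 + 2 − 1 − 1 + 5 − 9)/6 = 0.0000
Deviations from mean: 4.0000, 2.0000, -1.0000, -1.0000, 5.0000, -9.0000
Σ(x_t−x̄)(x_{t+1}−x̄) = (8.0000) + (-2.0000) + (1.0000) + (-5.0000) + (-45.0000) = -43.0000
Denominator Σ(x_t−x̄)² = 128.0000
r_1 = -43.0000 / 128.0000 = -0.336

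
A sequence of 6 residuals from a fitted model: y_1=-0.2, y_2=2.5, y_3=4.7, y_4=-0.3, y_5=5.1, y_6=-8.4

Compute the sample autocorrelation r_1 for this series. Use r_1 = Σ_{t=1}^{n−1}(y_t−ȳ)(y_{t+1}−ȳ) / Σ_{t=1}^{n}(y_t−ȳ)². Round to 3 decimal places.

Mean ȳ = (-0.2 + 2.5 + 4.7 − 0.3 + 5.1 − 8.4)/6 = 0.5667
Deviations from mean: -0.7667, 1.9333, 4.1333, -0.8667, 4.5333, -8.9667
Σ(y_t−ȳ)(y_{t+1}−ȳ) = (-1.4822) + (7.9911) + (-3.5822) + (-3.9289) + (-40.6489) = -41.6511
Denominator Σ(y_t−ȳ)² = 123.1133
r_1 = -41.6511 / 123.1133 = -0.338

-0.338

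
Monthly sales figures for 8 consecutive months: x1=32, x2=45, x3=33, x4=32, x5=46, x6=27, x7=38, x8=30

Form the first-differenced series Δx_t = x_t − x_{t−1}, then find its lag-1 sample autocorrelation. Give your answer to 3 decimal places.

-0.685

First differences Δx: 13, -12, -1, 14, -19, 11, -8
Mean of differences = -0.2857
Numerator Σ(Δx_t−Δx̄)(Δx_{t+1}−Δx̄) = -723.0816
Denominator Σ(Δx_t−Δx̄)² = 1055.4286
r_1(Δx) = -723.0816 / 1055.4286 = -0.685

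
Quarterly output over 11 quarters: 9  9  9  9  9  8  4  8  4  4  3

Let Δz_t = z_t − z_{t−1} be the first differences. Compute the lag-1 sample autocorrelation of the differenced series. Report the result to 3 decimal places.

-0.676

First differences Δz: 0, 0, 0, 0, -1, -4, 4, -4, 0, -1
Mean of differences = -0.6000
Numerator Σ(Δz_t−Δz̄)(Δz_{t+1}−Δz̄) = -31.3600
Denominator Σ(Δz_t−Δz̄)² = 46.4000
r_1(Δz) = -31.3600 / 46.4000 = -0.676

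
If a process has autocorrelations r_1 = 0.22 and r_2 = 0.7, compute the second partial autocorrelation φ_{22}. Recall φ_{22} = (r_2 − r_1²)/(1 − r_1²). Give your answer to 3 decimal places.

φ_{22} = (r_2 − r_1²) / (1 − r_1²)
r_1² = (0.22)² = 0.0484
Numerator = 0.7 − 0.0484 = 0.6516; denominator = 1 − 0.0484 = 0.9516
φ_{22} = 0.6516 / 0.9516 = 0.685

0.685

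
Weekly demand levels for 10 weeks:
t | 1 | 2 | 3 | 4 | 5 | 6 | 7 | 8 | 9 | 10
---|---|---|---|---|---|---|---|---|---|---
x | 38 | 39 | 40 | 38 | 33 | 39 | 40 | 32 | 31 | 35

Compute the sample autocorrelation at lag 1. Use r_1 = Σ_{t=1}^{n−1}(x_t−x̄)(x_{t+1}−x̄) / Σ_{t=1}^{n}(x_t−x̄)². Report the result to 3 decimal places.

Mean x̄ = (38 + 39 + 40 + 38 + 33 + 39 + 40 + 32 + 31 + 35)/10 = 36.5000
Numerator Σ_{t=1}^{9}(x_t−x̄)(x_{t+1}−x̄) = 29.7500
Denominator Σ(x_t−x̄)² = 106.5000
r_1 = 29.7500 / 106.5000 = 0.279

0.279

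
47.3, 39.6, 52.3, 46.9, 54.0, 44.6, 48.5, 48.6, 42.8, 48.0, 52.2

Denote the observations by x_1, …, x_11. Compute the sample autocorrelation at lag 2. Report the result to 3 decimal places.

0.069

Mean x̄ = (47.3 + 39.6 + 52.3 + 46.9 + 54.0 + 44.6 + 48.5 + 48.6 + 42.8 + 48.0 + 52.2)/11 = 47.7091
Numerator Σ_{t=1}^{9}(x_t−x̄)(x_{t+2}−x̄) = 12.6153
Denominator Σ(x_t−x̄)² = 182.6691
r_2 = 12.6153 / 182.6691 = 0.069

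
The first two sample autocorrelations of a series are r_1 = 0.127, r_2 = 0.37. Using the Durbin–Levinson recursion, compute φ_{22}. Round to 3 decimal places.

φ_{22} = (r_2 − r_1²) / (1 − r_1²)
r_1² = (0.127)² = 0.016129
Numerator = 0.37 − 0.0161 = 0.3539; denominator = 1 − 0.0161 = 0.9839
φ_{22} = 0.3539 / 0.9839 = 0.360

0.360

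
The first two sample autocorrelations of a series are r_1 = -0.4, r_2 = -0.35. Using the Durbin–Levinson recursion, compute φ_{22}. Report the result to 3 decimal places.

φ_{22} = (r_2 − r_1²) / (1 − r_1²)
r_1² = (-0.4)² = 0.16
Numerator = -0.35 − 0.1600 = -0.5100; denominator = 1 − 0.1600 = 0.8400
φ_{22} = -0.5100 / 0.8400 = -0.607

-0.607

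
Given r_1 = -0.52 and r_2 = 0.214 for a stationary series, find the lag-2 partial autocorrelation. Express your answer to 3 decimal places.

-0.077

φ_{22} = (r_2 − r_1²) / (1 − r_1²)
r_1² = (-0.52)² = 0.2704
Numerator = 0.214 − 0.2704 = -0.0564; denominator = 1 − 0.2704 = 0.7296
φ_{22} = -0.0564 / 0.7296 = -0.077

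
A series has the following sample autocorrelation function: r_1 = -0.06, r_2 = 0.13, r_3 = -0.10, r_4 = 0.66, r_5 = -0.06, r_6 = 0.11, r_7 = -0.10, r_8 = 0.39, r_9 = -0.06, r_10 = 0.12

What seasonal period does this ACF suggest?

The largest autocorrelation is r_4 = 0.66, with a weaker echo at lag 8 (0.39); the remaining lags stay at or below 0.13.
The dominant spike at lag 4 indicates a seasonal period of 4.

4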